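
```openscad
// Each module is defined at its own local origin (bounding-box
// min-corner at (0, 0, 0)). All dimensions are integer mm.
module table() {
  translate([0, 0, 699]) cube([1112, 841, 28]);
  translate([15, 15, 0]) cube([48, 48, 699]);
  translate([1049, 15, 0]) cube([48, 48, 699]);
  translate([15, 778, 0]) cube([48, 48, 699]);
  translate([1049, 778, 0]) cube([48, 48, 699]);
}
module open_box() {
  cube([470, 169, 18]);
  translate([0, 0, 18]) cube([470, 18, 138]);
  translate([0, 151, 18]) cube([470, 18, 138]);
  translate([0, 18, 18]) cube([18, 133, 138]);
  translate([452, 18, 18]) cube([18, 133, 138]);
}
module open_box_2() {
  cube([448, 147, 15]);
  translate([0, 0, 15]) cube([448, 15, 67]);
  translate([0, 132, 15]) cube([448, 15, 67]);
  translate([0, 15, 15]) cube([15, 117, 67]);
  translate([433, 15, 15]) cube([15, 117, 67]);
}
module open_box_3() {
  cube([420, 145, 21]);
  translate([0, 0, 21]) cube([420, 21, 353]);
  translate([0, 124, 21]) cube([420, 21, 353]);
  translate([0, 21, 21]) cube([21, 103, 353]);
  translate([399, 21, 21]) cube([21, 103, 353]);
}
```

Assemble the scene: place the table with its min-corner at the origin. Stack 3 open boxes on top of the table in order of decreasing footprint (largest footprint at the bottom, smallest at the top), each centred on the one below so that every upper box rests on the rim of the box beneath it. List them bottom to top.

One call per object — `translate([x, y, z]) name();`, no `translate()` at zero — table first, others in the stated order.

table();
translate([321, 336, 727]) open_box();
translate([332, 347, 883]) open_box_2();
translate([346, 348, 965]) open_box_3();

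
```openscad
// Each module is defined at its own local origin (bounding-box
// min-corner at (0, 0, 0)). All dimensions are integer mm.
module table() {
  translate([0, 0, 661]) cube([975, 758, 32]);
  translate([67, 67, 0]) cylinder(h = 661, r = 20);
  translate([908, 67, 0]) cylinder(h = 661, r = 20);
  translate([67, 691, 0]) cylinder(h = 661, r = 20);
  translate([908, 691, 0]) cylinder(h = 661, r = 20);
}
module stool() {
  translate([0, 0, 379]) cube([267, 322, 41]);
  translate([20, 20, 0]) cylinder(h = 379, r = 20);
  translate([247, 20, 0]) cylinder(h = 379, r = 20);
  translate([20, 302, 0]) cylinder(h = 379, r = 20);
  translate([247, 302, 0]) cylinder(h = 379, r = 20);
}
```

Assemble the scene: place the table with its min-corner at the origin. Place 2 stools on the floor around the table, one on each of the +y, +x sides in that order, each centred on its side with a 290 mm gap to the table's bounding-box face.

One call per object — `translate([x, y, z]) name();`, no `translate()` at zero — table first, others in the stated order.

table();
translate([354, 1048, 0]) stool();
translate([1265, 218, 0]) stool();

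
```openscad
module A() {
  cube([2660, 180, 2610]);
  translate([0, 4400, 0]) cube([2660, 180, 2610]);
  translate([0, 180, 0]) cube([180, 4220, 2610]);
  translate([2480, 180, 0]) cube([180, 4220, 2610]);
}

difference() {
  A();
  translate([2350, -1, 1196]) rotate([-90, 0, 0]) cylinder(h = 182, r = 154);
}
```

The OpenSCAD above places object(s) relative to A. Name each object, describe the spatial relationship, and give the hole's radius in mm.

A is a house frame. The house frame has a circular hole through its front wall. The hole's radius is 154 mm.

The subtracted cylinder has r = 154 mm.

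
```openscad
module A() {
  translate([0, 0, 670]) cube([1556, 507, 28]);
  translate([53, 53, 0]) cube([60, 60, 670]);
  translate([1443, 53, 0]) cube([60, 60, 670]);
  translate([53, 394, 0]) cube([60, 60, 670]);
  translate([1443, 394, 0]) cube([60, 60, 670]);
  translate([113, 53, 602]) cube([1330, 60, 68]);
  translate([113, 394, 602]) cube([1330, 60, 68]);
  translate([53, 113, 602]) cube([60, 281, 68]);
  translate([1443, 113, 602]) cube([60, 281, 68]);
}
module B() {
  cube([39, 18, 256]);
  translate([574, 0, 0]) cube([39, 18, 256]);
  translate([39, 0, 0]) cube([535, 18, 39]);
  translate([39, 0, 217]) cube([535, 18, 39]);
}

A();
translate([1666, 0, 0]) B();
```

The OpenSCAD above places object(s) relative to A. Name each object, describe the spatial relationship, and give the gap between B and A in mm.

The picture frame's nearest face is 110 mm from the table's +x face.

A is a table. B is a picture frame. The picture frame is on the floor beside the table on its +x side. The gap between the picture frame and the table is 110 mm.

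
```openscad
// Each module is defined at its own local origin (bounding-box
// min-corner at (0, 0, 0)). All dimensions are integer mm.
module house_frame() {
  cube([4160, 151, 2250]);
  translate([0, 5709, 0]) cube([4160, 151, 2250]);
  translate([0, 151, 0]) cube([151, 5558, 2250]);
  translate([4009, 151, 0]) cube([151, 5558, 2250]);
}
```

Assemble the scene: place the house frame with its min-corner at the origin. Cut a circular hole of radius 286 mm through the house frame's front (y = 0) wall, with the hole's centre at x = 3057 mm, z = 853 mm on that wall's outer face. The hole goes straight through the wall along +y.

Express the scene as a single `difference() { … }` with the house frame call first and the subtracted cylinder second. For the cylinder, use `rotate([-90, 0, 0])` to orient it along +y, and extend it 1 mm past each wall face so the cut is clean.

difference() {
  house_frame();
  translate([3057, -1, 853]) rotate([-90, 0, 0]) cylinder(h = 153, r = 286);
}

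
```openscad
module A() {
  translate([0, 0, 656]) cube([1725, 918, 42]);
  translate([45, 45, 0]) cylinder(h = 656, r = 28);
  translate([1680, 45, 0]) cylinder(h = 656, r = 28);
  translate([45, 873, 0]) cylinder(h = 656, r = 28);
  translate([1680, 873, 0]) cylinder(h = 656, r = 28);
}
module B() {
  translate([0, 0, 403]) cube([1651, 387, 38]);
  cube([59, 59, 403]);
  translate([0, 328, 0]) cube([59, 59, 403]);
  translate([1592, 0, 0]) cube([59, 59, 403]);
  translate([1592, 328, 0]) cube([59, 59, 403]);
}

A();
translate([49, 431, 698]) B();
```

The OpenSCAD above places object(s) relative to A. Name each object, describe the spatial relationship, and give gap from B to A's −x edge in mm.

The bench's min-x is at 49; the table's min-x is 0; gap = 49 mm.

A is a table. B is a bench. The bench is on top of the table. The gap from the bench to the table's −x edge is 49 mm.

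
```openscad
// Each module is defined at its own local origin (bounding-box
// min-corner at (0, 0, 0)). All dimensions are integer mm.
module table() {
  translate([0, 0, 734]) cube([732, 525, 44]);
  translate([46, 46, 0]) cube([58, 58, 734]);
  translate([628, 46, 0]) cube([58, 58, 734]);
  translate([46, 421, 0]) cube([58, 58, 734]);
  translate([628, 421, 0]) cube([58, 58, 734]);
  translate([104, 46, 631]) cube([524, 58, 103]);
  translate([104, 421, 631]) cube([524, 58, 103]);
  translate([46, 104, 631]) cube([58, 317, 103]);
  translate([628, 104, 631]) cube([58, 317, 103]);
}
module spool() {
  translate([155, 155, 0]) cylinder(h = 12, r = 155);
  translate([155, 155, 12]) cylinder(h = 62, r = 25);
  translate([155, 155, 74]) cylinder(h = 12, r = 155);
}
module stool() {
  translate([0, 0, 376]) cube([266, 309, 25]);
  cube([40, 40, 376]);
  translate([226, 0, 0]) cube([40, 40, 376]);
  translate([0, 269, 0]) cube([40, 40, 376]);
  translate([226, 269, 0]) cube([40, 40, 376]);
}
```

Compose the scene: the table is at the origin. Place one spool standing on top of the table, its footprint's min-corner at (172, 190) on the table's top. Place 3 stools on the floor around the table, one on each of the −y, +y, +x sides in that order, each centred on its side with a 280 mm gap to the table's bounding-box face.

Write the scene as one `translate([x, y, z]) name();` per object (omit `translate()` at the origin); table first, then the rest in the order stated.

table();
translate([172, 190, 778]) spool();
translate([233, -589, 0]) stool();
translate([233, 805, 0]) stool();
translate([1012, 108, 0]) stool();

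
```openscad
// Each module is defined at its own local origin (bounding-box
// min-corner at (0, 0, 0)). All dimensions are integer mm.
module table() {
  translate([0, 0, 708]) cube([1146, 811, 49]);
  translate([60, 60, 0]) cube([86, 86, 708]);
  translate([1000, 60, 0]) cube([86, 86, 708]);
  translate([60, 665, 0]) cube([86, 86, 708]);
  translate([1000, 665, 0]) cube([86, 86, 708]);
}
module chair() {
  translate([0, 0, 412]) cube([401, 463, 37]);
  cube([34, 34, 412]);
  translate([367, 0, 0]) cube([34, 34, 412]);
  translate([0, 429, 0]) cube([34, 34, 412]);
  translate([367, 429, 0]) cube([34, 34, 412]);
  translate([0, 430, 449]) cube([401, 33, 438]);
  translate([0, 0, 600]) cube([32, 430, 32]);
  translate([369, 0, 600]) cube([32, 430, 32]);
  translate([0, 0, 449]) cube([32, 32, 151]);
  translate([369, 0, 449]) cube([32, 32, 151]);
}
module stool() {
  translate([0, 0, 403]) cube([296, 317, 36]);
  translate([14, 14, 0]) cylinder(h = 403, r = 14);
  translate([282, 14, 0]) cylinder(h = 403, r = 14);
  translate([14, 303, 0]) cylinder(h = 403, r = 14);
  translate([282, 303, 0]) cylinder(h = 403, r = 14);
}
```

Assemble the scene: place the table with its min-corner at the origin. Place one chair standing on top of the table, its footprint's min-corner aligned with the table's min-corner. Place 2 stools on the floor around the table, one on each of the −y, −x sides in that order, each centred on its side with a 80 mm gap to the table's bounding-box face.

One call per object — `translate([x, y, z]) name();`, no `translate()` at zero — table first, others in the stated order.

table();
translate([0, 0, 757]) chair();
translate([425, -397, 0]) stool();
translate([-376, 247, 0]) stool();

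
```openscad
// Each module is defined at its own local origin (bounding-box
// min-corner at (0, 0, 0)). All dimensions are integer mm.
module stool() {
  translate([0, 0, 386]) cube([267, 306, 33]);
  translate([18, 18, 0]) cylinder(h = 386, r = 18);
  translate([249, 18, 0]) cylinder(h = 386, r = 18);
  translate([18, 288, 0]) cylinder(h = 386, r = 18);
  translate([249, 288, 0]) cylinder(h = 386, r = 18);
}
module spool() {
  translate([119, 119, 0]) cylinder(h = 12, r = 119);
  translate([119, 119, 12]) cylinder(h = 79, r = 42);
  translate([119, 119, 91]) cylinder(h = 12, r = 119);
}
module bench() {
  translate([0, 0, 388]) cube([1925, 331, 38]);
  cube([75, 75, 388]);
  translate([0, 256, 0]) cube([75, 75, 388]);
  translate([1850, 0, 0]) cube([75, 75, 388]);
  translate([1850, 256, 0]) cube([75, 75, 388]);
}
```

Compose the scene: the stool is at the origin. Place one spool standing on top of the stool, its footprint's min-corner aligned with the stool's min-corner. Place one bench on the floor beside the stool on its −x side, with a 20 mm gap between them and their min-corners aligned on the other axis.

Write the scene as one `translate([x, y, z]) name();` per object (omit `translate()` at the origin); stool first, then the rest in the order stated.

stool();
translate([0, 0, 419]) spool();
translate([-1945, 0, 0]) bench();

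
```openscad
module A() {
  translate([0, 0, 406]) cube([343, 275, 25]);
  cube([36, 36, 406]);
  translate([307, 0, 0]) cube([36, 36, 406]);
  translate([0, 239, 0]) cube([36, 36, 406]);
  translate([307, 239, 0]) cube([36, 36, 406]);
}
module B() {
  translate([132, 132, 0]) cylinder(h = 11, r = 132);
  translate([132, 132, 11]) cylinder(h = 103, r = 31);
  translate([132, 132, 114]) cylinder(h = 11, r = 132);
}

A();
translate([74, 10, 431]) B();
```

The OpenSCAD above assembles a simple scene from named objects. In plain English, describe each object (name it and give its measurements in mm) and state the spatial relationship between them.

A is a four-legged stool. The seat is a 343×275×25 mm slab whose top surface is at z = 431 mm; four square legs, each 36×36 mm in cross-section, run from the floor (z = 0) to the underside of the seat, each flush with a corner of the seat.

B is a spool: two coaxial disc flanges of radius 132 mm and thickness 11 mm, joined by a core cylinder of radius 31 mm and height 103 mm. The lower flange rests on z = 0 and the three cylinders share a vertical axis.

The spool is on top of the stool.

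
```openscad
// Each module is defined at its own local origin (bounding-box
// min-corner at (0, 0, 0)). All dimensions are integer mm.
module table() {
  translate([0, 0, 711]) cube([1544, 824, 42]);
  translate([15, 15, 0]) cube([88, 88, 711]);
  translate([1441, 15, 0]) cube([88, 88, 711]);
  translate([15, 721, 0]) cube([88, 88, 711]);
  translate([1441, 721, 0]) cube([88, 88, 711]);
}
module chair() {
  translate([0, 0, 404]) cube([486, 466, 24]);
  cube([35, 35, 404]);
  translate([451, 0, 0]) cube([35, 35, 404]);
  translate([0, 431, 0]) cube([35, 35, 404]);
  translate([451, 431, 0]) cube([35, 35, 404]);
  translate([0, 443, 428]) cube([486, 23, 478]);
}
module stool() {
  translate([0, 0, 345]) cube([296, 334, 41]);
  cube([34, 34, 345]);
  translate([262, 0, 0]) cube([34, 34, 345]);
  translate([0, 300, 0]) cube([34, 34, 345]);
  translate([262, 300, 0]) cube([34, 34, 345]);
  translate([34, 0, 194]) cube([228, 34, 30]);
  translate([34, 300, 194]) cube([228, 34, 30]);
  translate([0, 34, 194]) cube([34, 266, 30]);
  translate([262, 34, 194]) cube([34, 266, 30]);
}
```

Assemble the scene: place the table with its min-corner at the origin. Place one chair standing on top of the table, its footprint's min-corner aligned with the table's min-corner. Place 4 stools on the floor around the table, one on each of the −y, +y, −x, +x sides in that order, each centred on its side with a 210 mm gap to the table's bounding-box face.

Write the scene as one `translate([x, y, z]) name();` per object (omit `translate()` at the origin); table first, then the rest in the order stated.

table();
translate([0, 0, 753]) chair();
translate([624, -544, 0]) stool();
translate([624, 1034, 0]) stool();
translate([-506, 245, 0]) stool();
translate([1754, 245, 0]) stool();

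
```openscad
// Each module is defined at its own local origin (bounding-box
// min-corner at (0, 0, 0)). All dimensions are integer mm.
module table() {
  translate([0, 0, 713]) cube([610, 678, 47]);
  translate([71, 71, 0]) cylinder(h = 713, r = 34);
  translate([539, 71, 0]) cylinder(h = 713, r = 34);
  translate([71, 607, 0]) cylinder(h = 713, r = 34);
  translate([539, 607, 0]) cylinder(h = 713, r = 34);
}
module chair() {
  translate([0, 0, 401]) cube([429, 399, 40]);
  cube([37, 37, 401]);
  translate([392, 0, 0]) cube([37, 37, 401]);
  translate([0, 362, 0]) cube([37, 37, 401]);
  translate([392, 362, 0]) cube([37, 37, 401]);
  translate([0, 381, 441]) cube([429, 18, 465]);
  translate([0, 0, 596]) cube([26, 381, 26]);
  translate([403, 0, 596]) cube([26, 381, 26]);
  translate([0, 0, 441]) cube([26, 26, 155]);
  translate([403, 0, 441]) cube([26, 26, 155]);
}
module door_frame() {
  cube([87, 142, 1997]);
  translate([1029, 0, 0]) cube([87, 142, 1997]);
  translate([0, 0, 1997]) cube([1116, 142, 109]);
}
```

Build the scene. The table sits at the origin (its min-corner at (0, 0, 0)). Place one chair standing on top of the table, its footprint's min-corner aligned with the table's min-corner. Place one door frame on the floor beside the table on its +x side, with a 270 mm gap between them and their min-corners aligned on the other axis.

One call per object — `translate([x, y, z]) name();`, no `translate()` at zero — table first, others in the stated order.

table();
translate([0, 0, 760]) chair();
translate([880, 0, 0]) door_frame();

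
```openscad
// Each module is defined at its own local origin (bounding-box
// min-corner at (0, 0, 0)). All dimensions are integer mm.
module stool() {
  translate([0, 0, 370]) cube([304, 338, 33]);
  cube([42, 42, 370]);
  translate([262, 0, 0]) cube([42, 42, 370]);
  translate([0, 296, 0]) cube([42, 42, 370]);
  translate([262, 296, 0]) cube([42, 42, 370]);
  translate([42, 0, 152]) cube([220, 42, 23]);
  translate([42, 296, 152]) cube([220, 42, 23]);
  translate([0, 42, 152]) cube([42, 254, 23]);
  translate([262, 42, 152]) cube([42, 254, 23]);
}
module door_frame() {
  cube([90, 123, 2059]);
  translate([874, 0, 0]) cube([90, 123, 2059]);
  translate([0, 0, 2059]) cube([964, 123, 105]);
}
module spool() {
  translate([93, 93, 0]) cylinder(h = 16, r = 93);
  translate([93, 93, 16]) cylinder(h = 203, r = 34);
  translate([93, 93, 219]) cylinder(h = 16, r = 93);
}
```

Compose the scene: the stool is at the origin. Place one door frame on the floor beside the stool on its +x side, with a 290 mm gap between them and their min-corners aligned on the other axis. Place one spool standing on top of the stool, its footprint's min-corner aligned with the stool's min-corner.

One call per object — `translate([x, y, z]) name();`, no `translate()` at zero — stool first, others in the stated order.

stool();
translate([594, 0, 0]) door_frame();
translate([0, 0, 403]) spool();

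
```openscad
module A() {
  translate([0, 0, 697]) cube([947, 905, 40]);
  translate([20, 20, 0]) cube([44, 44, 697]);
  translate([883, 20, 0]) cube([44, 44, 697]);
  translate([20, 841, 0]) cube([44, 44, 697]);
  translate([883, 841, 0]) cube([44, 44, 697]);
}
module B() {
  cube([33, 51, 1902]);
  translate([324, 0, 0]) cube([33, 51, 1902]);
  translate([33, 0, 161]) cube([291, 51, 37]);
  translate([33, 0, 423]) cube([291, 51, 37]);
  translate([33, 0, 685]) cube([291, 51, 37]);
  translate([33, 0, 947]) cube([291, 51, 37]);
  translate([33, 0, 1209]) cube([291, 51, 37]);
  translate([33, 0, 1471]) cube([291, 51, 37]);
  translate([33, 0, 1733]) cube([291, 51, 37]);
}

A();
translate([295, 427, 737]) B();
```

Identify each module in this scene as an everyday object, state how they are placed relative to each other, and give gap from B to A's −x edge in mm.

A is a table. B is a ladder. The ladder is on top of the table, centred. The gap from the ladder to the table's −x edge is 295 mm.

The ladder's min-x is at 295; the table's min-x is 0; gap = 295 mm.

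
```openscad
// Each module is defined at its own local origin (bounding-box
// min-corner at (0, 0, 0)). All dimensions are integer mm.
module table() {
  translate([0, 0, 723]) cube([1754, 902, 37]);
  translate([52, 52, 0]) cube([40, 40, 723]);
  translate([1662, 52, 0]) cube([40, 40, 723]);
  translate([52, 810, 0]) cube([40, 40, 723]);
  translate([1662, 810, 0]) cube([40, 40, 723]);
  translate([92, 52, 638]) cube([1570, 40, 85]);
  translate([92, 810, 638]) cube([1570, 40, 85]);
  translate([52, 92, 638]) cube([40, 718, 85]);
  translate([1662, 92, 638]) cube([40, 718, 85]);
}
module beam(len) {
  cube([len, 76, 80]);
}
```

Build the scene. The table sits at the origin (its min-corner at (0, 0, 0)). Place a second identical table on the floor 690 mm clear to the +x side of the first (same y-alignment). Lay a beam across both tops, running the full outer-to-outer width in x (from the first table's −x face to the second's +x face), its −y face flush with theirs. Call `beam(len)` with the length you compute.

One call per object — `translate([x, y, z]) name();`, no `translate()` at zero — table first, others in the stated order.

table();
translate([2444, 0, 0]) table();
translate([0, 0, 760]) beam(4198);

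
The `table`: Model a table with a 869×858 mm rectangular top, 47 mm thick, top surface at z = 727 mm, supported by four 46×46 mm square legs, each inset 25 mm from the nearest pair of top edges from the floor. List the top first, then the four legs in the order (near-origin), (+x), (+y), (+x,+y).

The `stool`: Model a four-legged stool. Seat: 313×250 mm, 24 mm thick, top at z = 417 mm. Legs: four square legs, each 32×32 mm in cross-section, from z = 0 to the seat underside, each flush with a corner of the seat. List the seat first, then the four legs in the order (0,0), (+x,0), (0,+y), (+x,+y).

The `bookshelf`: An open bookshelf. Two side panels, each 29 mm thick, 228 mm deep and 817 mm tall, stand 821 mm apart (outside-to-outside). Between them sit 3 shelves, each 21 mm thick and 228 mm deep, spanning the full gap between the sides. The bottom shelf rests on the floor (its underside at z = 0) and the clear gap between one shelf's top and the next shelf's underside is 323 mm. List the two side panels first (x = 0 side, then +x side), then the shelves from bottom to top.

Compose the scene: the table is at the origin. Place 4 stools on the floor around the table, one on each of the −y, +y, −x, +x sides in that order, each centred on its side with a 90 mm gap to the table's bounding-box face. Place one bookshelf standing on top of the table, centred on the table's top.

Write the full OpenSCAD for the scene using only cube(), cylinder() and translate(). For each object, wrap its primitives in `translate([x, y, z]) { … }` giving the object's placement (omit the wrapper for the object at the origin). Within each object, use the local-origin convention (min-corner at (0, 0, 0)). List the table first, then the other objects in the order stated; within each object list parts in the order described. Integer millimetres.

translate([0, 0, 680]) cube([869, 858, 47]);
translate([25, 25, 0]) cube([46, 46, 680]);
translate([798, 25, 0]) cube([46, 46, 680]);
translate([25, 787, 0]) cube([46, 46, 680]);
translate([798, 787, 0]) cube([46, 46, 680]);
translate([278, -340, 0]) {
  translate([0, 0, 393]) cube([313, 250, 24]);
  cube([32, 32, 393]);
  translate([281, 0, 0]) cube([32, 32, 393]);
  translate([0, 218, 0]) cube([32, 32, 393]);
  translate([281, 218, 0]) cube([32, 32, 393]);
}
translate([278, 948, 0]) {
  translate([0, 0, 393]) cube([313, 250, 24]);
  cube([32, 32, 393]);
  translate([281, 0, 0]) cube([32, 32, 393]);
  translate([0, 218, 0]) cube([32, 32, 393]);
  translate([281, 218, 0]) cube([32, 32, 393]);
}
translate([-403, 304, 0]) {
  translate([0, 0, 393]) cube([313, 250, 24]);
  cube([32, 32, 393]);
  translate([281, 0, 0]) cube([32, 32, 393]);
  translate([0, 218, 0]) cube([32, 32, 393]);
  translate([281, 218, 0]) cube([32, 32, 393]);
}
translate([959, 304, 0]) {
  translate([0, 0, 393]) cube([313, 250, 24]);
  cube([32, 32, 393]);
  translate([281, 0, 0]) cube([32, 32, 393]);
  translate([0, 218, 0]) cube([32, 32, 393]);
  translate([281, 218, 0]) cube([32, 32, 393]);
}
translate([24, 315, 727]) {
  cube([29, 228, 817]);
  translate([792, 0, 0]) cube([29, 228, 817]);
  translate([29, 0, 0]) cube([763, 228, 21]);
  translate([29, 0, 344]) cube([763, 228, 21]);
  translate([29, 0, 688]) cube([763, 228, 21]);
}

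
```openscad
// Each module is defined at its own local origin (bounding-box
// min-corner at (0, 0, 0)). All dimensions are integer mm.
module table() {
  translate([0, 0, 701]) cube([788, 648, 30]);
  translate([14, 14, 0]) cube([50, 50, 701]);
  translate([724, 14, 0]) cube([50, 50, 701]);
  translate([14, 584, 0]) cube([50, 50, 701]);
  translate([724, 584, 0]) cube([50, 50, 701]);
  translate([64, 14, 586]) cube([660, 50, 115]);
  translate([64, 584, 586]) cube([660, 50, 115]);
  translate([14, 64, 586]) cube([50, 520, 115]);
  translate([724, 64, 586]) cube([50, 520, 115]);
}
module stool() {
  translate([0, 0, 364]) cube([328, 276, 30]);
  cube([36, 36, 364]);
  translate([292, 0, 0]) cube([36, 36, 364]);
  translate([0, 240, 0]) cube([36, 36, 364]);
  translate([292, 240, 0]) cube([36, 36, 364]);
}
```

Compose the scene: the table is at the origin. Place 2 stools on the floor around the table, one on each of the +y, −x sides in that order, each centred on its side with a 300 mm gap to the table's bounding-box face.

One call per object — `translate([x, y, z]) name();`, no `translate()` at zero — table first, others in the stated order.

table();
translate([230, 948, 0]) stool();
translate([-628, 186, 0]) stool();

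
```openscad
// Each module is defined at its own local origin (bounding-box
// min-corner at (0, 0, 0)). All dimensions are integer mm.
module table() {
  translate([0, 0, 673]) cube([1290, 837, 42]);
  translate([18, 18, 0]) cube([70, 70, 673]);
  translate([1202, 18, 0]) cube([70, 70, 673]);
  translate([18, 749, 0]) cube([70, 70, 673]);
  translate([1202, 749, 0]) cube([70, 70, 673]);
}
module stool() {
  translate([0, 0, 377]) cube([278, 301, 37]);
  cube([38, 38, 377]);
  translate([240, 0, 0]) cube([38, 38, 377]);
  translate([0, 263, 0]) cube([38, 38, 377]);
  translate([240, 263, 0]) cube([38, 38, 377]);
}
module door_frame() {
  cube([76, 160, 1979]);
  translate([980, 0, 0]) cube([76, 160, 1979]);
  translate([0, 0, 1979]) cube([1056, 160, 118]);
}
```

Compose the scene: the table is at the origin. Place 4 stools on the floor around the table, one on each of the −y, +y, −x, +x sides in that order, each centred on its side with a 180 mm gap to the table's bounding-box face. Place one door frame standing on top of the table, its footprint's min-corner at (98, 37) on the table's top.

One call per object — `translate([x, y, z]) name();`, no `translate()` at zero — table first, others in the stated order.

table();
translate([506, -481, 0]) stool();
translate([506, 1017, 0]) stool();
translate([-458, 268, 0]) stool();
translate([1470, 268, 0]) stool();
translate([98, 37, 715]) door_frame();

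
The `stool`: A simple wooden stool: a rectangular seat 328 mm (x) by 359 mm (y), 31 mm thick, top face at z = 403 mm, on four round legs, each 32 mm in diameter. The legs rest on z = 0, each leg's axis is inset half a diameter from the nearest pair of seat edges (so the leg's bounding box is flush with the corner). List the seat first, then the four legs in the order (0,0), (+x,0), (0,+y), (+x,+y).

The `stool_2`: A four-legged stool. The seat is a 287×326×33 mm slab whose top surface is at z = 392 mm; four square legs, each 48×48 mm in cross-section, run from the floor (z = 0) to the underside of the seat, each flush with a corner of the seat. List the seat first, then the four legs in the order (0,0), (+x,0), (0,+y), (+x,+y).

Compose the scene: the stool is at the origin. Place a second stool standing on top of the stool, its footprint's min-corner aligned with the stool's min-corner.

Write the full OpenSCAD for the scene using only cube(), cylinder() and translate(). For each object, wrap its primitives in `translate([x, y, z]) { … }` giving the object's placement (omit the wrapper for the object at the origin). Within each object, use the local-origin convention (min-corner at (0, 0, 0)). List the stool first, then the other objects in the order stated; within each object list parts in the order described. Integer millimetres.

translate([0, 0, 372]) cube([328, 359, 31]);
translate([16, 16, 0]) cylinder(h = 372, r = 16);
translate([312, 16, 0]) cylinder(h = 372, r = 16);
translate([16, 343, 0]) cylinder(h = 372, r = 16);
translate([312, 343, 0]) cylinder(h = 372, r = 16);
translate([0, 0, 403]) {
  translate([0, 0, 359]) cube([287, 326, 33]);
  cube([48, 48, 359]);
  translate([239, 0, 0]) cube([48, 48, 359]);
  translate([0, 278, 0]) cube([48, 48, 359]);
  translate([239, 278, 0]) cube([48, 48, 359]);
}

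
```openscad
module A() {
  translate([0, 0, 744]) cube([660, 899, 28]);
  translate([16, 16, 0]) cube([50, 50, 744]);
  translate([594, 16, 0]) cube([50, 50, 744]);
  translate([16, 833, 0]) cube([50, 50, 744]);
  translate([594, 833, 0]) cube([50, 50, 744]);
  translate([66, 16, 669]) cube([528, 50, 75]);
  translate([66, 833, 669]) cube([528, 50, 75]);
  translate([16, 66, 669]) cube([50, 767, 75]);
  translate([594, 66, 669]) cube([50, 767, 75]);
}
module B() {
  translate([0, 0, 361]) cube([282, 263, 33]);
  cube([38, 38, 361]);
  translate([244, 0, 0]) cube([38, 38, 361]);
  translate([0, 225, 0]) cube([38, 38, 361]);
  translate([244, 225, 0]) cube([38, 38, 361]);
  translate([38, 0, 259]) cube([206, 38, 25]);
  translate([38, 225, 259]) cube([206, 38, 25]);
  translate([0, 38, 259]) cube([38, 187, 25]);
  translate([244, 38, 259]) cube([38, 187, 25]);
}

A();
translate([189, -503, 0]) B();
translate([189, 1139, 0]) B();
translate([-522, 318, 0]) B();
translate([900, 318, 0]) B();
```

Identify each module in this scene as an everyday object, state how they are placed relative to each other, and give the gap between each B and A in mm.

Each stool's nearest face is 240 mm from the table's bounding box.

A is a table. B is a stool. Four stools sit around the table at the −y, +y, −x, +x sides. The gap between each stool and the table is 240 mm.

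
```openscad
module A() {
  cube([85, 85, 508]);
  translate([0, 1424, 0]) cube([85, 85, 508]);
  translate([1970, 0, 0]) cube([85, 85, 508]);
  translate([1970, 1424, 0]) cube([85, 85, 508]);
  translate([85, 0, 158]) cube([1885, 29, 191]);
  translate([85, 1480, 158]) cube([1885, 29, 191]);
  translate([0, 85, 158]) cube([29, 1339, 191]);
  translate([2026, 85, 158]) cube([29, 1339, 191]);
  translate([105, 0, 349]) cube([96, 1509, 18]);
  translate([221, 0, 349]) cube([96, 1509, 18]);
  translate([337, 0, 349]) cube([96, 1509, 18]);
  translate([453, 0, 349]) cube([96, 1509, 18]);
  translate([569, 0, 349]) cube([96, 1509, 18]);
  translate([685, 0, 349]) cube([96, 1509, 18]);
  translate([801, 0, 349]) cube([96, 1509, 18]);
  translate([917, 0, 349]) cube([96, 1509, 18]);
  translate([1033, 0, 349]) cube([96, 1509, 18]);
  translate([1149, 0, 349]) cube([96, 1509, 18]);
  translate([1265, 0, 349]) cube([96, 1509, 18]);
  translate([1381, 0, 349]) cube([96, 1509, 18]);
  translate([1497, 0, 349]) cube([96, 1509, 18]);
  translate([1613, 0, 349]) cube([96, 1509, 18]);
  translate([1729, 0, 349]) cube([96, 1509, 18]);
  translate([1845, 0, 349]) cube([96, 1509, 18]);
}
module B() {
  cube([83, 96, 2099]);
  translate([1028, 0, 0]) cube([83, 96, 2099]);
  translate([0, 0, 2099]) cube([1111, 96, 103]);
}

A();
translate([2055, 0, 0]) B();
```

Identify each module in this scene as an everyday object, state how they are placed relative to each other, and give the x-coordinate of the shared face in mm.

A is a bed frame. B is a door frame. The door frame is against the bed frame's +x side, with their −y faces flush. The x-coordinate of the shared face is 2055 mm.

The bed frame's +x face and the door frame's −x face are both at x = 2055 mm.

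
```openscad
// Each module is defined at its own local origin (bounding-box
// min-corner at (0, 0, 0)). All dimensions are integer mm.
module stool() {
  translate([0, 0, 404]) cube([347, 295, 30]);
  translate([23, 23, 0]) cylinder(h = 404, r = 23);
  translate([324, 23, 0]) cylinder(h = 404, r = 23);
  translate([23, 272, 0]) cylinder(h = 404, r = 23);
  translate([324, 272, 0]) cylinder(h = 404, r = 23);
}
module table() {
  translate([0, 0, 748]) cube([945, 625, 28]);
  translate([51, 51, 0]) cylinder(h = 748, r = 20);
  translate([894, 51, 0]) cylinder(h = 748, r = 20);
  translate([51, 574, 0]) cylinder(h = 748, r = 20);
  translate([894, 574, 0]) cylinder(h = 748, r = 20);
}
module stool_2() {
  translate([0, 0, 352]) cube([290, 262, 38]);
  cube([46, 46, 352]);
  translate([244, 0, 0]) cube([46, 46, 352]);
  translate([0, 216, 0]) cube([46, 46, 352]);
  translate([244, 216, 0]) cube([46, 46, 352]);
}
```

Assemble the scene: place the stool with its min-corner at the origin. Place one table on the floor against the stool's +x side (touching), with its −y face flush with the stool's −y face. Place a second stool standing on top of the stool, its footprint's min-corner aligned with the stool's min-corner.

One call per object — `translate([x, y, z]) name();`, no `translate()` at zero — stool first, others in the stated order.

stool();
translate([347, 0, 0]) table();
translate([0, 0, 434]) stool_2();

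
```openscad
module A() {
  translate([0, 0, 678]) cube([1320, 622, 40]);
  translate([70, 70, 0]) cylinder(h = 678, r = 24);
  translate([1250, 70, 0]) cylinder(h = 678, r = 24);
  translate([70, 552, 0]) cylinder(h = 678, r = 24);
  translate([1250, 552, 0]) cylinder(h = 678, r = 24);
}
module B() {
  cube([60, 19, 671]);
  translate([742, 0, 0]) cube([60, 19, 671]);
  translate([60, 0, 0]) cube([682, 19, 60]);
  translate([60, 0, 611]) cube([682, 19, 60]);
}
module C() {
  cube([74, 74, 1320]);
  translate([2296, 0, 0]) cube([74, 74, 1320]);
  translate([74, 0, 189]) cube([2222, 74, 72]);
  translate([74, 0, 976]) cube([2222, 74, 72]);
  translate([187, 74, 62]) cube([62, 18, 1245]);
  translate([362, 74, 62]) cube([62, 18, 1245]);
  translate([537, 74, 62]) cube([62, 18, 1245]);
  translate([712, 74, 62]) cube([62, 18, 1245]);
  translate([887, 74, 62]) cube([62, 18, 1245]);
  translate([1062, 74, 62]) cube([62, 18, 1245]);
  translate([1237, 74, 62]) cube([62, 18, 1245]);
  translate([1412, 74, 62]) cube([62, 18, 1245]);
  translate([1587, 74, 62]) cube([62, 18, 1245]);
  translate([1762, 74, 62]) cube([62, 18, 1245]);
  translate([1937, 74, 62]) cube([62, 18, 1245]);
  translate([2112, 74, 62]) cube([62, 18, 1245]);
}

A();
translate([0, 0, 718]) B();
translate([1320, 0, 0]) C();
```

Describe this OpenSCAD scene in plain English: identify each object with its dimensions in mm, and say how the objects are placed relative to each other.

A is a table: top 1320 mm (x) × 622 mm (y), 40 mm thick, upper face at z = 718 mm, on four round legs of 48 mm diameter, each leg's bounding box inset 46 mm from the nearest pair of top edges, running from z = 0 to the bottom of the top.

B is a picture frame with a 682×551 mm rectangular opening (x by z) and a uniform 60 mm border on every side. Frame depth is 19 mm along y. It is built from two vertical stiles running the full outside height and two horizontal rails spanning the gap between the stiles.

C is a fence section. Two 74×74 mm posts, 1320 mm tall, stand on the floor with a clear span of 2222 mm between their inner faces. Two horizontal rails of 74×72 mm section span the gap between the posts with their undersides at z = 189 mm and z = 976 mm, flush with the posts' −y face. 12 pickets, each 62 mm wide, 18 mm thick and 1245 mm tall, are fixed to the +y face of the rails with their bottoms at z = 62 mm, evenly spaced across the span with equal gaps (rounded down to the nearest mm) at the −x end and between each pair — any rounding remainder accumulates at the +x end.

The picture frame is on top of the table. The fence section is against the table's +x side, with their −y faces flush.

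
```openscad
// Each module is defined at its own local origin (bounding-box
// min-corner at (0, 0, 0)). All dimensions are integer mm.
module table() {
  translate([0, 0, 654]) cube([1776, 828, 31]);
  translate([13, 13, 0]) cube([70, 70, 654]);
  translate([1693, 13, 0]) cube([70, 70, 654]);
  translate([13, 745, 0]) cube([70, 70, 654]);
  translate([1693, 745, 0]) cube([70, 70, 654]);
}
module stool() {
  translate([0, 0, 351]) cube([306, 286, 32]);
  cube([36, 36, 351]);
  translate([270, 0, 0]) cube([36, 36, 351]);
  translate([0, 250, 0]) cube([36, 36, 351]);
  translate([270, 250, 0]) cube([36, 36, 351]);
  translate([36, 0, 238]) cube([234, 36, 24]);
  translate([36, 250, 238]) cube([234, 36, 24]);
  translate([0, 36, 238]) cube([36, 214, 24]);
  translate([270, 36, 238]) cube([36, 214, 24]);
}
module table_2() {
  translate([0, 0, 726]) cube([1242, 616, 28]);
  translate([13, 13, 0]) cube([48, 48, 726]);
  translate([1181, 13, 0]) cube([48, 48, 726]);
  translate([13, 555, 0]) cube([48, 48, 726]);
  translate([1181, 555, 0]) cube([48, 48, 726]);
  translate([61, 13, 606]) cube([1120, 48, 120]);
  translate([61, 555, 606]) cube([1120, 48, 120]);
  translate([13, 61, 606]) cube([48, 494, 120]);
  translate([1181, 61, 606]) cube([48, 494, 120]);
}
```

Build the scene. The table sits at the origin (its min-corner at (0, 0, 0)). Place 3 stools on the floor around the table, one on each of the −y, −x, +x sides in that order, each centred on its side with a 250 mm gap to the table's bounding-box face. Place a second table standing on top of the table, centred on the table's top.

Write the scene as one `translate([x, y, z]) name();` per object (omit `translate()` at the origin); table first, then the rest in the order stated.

table();
translate([735, -536, 0]) stool();
translate([-556, 271, 0]) stool();
translate([2026, 271, 0]) stool();
translate([267, 106, 685]) table_2();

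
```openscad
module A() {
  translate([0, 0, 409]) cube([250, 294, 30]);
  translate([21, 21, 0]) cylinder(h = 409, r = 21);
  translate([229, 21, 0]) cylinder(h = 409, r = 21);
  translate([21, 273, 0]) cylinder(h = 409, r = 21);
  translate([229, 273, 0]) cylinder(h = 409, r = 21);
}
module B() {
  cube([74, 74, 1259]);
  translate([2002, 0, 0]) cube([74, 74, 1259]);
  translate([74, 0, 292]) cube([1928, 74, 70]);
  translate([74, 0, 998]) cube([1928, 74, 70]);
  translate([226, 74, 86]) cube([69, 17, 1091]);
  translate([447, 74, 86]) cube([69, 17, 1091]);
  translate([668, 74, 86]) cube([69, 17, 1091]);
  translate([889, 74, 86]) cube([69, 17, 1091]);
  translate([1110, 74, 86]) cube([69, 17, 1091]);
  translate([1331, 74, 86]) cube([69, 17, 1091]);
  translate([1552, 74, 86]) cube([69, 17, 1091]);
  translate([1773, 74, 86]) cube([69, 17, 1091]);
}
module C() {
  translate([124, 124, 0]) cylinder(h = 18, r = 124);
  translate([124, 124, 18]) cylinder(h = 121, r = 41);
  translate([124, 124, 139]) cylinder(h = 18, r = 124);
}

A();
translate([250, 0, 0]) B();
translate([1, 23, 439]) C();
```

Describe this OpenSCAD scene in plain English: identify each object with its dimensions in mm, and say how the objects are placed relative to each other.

A is a simple wooden stool: a rectangular seat 250 mm (x) by 294 mm (y), 30 mm thick, top face at z = 439 mm, on four round legs, each 42 mm in diameter. The legs rest on z = 0, each leg's axis is inset half a diameter from the nearest pair of seat edges (so the leg's bounding box is flush with the corner).

B is a fence section. Two 74×74 mm posts, 1259 mm tall, stand on the floor with a clear span of 1928 mm between their inner faces. Two horizontal rails of 74×70 mm section span the gap between the posts with their undersides at z = 292 mm and z = 998 mm, flush with the posts' −y face. 8 pickets, each 69 mm wide, 17 mm thick and 1091 mm tall, are fixed to the +y face of the rails with their bottoms at z = 86 mm, evenly spaced across the span with equal gaps (rounded down to the nearest mm) at the −x end and between each pair — any rounding remainder accumulates at the +x end.

C is a spool: two coaxial disc flanges of radius 124 mm and thickness 18 mm, joined by a core cylinder of radius 41 mm and height 121 mm. The lower flange rests on z = 0 and the three cylinders share a vertical axis.

The fence section is against the stool's +x side, with their −y faces flush. The spool is on top of the stool, centred.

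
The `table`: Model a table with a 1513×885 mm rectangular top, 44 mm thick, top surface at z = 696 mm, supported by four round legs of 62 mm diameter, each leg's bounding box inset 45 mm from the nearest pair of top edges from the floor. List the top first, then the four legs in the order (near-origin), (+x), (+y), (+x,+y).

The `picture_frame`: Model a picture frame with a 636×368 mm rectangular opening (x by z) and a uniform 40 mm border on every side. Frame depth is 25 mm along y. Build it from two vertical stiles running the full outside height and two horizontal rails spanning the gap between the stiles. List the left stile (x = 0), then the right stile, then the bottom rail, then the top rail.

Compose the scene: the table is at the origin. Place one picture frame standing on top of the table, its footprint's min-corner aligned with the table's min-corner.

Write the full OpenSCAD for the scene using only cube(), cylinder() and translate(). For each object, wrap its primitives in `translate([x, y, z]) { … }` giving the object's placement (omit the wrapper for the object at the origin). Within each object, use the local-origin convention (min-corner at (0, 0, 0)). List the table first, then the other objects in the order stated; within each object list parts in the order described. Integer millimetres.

translate([0, 0, 652]) cube([1513, 885, 44]);
translate([76, 76, 0]) cylinder(h = 652, r = 31);
translate([1437, 76, 0]) cylinder(h = 652, r = 31);
translate([76, 809, 0]) cylinder(h = 652, r = 31);
translate([1437, 809, 0]) cylinder(h = 652, r = 31);
translate([0, 0, 696]) {
  cube([40, 25, 448]);
  translate([676, 0, 0]) cube([40, 25, 448]);
  translate([40, 0, 0]) cube([636, 25, 40]);
  translate([40, 0, 408]) cube([636, 25, 40]);
}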